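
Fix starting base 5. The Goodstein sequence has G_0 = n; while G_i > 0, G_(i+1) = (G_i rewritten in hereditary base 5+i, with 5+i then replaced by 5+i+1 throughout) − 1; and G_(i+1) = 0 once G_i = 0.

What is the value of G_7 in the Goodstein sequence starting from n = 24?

43

step 0: 24 = 4·5 + 4; sub 6 for 5: 4·6 + 4; = 28; G_1 = 28−1 = 27
step 1: 27 = 4·6 + 3; sub 7 for 6: 4·7 + 3; = 31; G_2 = 31−1 = 30
step 2: 30 = 4·7 + 2; sub 8 for 7: 4·8 + 2; = 34; G_3 = 34−1 = 33
step 3: 33 = 4·8 + 1; sub 9 for 8: 4·9 + 1; = 37; G_4 = 37−1 = 36
step 4: 36 = 4·9; sub 10 for 9: 4·10; = 40; G_5 = 40−1 = 39
step 5: 39 = 3·10 + 9; sub 11 for 10: 3·11 + 9; = 42; G_6 = 42−1 = 41
step 6: 41 = 3·11 + 8; sub 12 for 11: 3·12 + 8; = 44; G_7 = 44−1 = 43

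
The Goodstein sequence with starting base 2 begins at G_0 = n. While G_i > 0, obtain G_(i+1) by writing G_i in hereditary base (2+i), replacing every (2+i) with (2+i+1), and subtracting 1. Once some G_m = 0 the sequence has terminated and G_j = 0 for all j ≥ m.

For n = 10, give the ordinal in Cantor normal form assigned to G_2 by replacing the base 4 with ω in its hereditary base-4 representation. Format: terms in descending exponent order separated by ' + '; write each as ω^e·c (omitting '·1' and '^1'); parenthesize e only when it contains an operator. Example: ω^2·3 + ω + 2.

G_0=10  [base 2] 2^(2 + 1) + 2  →[2↦3]→  3^(3 + 1) + 3 = 84  −1 ⇒ G_1=83
G_1=83  [base 3] 3^(3 + 1) + 2  →[3↦4]→  4^(4 + 1) + 2 = 1026  −1 ⇒ G_2=1025

ω^(ω + 1) + 1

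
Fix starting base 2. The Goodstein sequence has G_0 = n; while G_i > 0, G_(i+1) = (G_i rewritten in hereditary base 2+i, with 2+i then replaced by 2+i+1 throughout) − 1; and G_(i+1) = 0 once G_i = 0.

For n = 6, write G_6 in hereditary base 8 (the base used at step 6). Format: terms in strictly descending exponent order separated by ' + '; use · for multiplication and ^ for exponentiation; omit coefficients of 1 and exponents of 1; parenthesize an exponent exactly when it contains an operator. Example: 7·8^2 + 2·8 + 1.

5·8^5 + 5·8^4 + 5·8^3 + 5·8^2 + 5·8 + 3

step 0: 6 = 2^2 + 2; sub 3 for 2: 3^3 + 3; = 30; G_1 = 30−1 = 29
step 1: 29 = 3^3 + 2; sub 4 for 3: 4^4 + 2; = 258; G_2 = 258−1 = 257
step 2: 257 = 4^4 + 1; sub 5 for 4: 5^5 + 1; = 3126; G_3 = 3126−1 = 3125
step 3: 3125 = 5^5; sub 6 for 5: 6^6; = 46656; G_4 = 46656−1 = 46655
step 4: 46655 = 5·6^5 + 5·6^4 + 5·6^3 + 5·6^2 + 5·6 + 5; sub 7 for 6: 5·7^5 + 5·7^4 + 5·7^3 + 5·7^2 + 5·7 + 5; = 98040; G_5 = 98040−1 = 98039
step 5: 98039 = 5·7^5 + 5·7^4 + 5·7^3 + 5·7^2 + 5·7 + 4; sub 8 for 7: 5·8^5 + 5·8^4 + 5·8^3 + 5·8^2 + 5·8 + 4; = 187244; G_6 = 187244−1 = 187243
step 6: 187243 = 5·8^5 + 5·8^4 + 5·8^3 + 5·8^2 + 5·8 + 3; sub 9 for 8: 5·9^5 + 5·9^4 + 5·9^3 + 5·9^2 + 5·9 + 3; = 332148; G_7 = 332148−1 = 332147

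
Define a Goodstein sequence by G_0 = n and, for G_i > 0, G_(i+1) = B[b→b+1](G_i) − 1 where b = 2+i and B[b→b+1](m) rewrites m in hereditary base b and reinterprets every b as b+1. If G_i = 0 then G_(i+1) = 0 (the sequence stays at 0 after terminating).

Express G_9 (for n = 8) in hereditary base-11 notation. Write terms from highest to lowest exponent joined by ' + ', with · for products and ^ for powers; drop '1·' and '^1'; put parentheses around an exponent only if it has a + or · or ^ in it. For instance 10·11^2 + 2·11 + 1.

step 0: 8 = 2^(2 + 1); sub 3 for 2: 3^(3 + 1); = 81; G_1 = 81−1 = 80
step 1: 80 = 2·3^3 + 2·3^2 + 2·3 + 2; sub 4 for 3: 2·4^4 + 2·4^2 + 2·4 + 2; = 554; G_2 = 554−1 = 553
step 2: 553 = 2·4^4 + 2·4^2 + 2·4 + 1; sub 5 for 4: 2·5^5 + 2·5^2 + 2·5 + 1; = 6311; G_3 = 6311−1 = 6310
step 3: 6310 = 2·5^5 + 2·5^2 + 2·5; sub 6 for 5: 2·6^6 + 2·6^2 + 2·6; = 93396; G_4 = 93396−1 = 93395
step 4: 93395 = 2·6^6 + 2·6^2 + 6 + 5; sub 7 for 6: 2·7^7 + 2·7^2 + 7 + 5; = 1647196; G_5 = 1647196−1 = 1647195
step 5: 1647195 = 2·7^7 + 2·7^2 + 7 + 4; sub 8 for 7: 2·8^8 + 2·8^2 + 8 + 4; = 33554572; G_6 = 33554572−1 = 33554571
step 6: 33554571 = 2·8^8 + 2·8^2 + 8 + 3; sub 9 for 8: 2·9^9 + 2·9^2 + 9 + 3; = 774841152; G_7 = 774841152−1 = 774841151
step 7: 774841151 = 2·9^9 + 2·9^2 + 9 + 2; sub 10 for 9: 2·10^10 + 2·10^2 + 10 + 2; = 20000000212; G_8 = 20000000212−1 = 20000000211
step 8: 20000000211 = 2·10^10 + 2·10^2 + 10 + 1; sub 11 for 10: 2·11^11 + 2·11^2 + 11 + 1; = 570623341476; G_9 = 570623341476−1 = 570623341475

2·11^11 + 2·11^2 + 11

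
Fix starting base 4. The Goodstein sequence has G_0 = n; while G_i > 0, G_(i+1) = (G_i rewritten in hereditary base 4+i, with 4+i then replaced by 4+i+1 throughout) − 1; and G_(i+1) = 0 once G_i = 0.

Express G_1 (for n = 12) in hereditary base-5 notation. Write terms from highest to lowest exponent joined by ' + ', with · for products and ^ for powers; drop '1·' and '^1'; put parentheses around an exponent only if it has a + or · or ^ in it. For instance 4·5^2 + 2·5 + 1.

(0) 12|_4 = 3·4 ↦ 3·5|_5 = 15 ⇒ 14
(1) 14|_5 = 2·5 + 4 ↦ 2·6 + 4|_6 = 16 ⇒ 15

2·5 + 4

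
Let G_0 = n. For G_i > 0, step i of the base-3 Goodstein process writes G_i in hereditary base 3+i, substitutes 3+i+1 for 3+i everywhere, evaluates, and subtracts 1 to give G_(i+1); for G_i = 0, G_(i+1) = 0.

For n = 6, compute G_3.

7

step 0: 6 = 2·3; sub 4 for 3: 2·4; = 8; G_1 = 8−1 = 7
step 1: 7 = 4 + 3; sub 5 for 4: 5 + 3; = 8; G_2 = 8−1 = 7
step 2: 7 = 5 + 2; sub 6 for 5: 6 + 2; = 8; G_3 = 8−1 = 7
step 3: 7 = 6 + 1; sub 7 for 6: 7 + 1; = 8; G_4 = 8−1 = 7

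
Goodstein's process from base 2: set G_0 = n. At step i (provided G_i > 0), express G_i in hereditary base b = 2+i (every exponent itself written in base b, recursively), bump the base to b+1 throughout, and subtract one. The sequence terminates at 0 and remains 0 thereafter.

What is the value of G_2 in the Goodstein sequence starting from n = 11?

1027

G_0 = 11. HB_2(11) = 2^(2 + 1) + 2 + 1. Bump = 85. G_1 = 84.
G_1 = 84. HB_3(84) = 3^(3 + 1) + 3. Bump = 1028. G_2 = 1027.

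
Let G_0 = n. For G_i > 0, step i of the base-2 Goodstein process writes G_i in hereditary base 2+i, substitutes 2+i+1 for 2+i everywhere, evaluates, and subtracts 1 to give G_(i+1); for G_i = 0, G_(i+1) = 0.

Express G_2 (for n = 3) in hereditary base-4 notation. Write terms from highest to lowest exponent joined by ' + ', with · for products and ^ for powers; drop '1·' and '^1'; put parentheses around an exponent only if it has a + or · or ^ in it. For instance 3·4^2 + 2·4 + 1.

3

G_0=3  [base 2] 2 + 1  →[2↦3]→  3 + 1 = 4  −1 ⇒ G_1=3
G_1=3  [base 3] 3  →[3↦4]→  4 = 4  −1 ⇒ G_2=3
G_2=3  [base 4] 3  →[4↦5]→  3 = 3  −1 ⇒ G_3=2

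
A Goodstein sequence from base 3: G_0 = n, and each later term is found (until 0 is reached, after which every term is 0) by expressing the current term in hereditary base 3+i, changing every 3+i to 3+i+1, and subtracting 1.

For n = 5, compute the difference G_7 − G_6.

-1

(0) 5|_3 = 3 + 2 ↦ 4 + 2|_4 = 6 ⇒ 5
(1) 5|_4 = 4 + 1 ↦ 5 + 1|_5 = 6 ⇒ 5
(2) 5|_5 = 5 ↦ 6|_6 = 6 ⇒ 5
(3) 5|_6 = 5 ↦ 5|_7 = 5 ⇒ 4
(4) 4|_7 = 4 ↦ 4|_8 = 4 ⇒ 3
(5) 3|_8 = 3 ↦ 3|_9 = 3 ⇒ 2
(6) 2|_9 = 2 ↦ 2|_10 = 2 ⇒ 1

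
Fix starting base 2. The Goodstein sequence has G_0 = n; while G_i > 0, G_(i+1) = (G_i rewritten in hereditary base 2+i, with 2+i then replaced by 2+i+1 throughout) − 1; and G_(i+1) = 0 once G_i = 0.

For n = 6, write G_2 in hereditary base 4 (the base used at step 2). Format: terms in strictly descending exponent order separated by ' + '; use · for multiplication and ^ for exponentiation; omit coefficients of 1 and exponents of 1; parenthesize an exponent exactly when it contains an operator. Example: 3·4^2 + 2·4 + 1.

4^4 + 1

G_0=6  [base 2] 2^2 + 2  →[2↦3]→  3^3 + 3 = 30  −1 ⇒ G_1=29
G_1=29  [base 3] 3^3 + 2  →[3↦4]→  4^4 + 2 = 258  −1 ⇒ G_2=257
G_2=257  [base 4] 4^4 + 1  →[4↦5]→  5^5 + 1 = 3126  −1 ⇒ G_3=3125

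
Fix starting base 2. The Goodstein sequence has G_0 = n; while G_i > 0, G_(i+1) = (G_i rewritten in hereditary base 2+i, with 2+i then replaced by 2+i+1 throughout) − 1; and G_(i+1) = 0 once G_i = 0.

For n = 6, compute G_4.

46655

G_0 = 6. HB_2(6) = 2^2 + 2. Bump = 30. G_1 = 29.
G_1 = 29. HB_3(29) = 3^3 + 2. Bump = 258. G_2 = 257.
G_2 = 257. HB_4(257) = 4^4 + 1. Bump = 3126. G_3 = 3125.
G_3 = 3125. HB_5(3125) = 5^5. Bump = 46656. G_4 = 46655.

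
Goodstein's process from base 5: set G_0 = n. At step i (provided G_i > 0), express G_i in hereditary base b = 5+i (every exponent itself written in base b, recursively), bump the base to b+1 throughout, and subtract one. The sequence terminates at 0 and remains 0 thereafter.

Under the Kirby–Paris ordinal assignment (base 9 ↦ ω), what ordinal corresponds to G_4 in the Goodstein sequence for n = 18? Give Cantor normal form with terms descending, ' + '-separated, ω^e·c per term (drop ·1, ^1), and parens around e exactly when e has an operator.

step 0: 18 = 3·5 + 3; sub 6 for 5: 3·6 + 3; = 21; G_1 = 21−1 = 20
step 1: 20 = 3·6 + 2; sub 7 for 6: 3·7 + 2; = 23; G_2 = 23−1 = 22
step 2: 22 = 3·7 + 1; sub 8 for 7: 3·8 + 1; = 25; G_3 = 25−1 = 24
step 3: 24 = 3·8; sub 9 for 8: 3·9; = 27; G_4 = 27−1 = 26
step 4: 26 = 2·9 + 8; sub 10 for 9: 2·10 + 8; = 28; G_5 = 28−1 = 27

ω·2 + 8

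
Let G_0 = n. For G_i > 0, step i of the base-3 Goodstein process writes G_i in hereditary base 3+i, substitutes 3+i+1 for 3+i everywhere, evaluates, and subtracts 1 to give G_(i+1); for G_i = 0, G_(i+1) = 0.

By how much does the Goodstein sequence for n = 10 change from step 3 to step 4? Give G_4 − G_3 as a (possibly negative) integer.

i=0: 10 = 3^2 + 1 (b=3); 3→4: 4^2 + 1 = 17; 17−1 = 16
i=1: 16 = 4^2 (b=4); 4→5: 5^2 = 25; 25−1 = 24
i=2: 24 = 4·5 + 4 (b=5); 5→6: 4·6 + 4 = 28; 28−1 = 27
i=3: 27 = 4·6 + 3 (b=6); 6→7: 4·7 + 3 = 31; 31−1 = 30

3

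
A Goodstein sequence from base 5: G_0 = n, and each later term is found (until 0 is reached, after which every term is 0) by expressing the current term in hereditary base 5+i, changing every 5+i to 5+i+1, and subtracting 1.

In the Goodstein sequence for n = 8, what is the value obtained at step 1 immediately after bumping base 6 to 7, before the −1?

9

[0] 8 ≡ 5 + 3 (base 5). Lift 6: 9. −1: 8.
[1] 8 ≡ 6 + 2 (base 6). Lift 7: 9. −1: 8.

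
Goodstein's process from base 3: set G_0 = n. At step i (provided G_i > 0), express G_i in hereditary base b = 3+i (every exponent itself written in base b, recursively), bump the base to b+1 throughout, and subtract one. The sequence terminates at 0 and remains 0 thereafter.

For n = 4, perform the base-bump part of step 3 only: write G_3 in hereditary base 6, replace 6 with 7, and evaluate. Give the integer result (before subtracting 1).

3

i=0: 4 = 3 + 1 (b=3); 3→4: 4 + 1 = 5; 5−1 = 4
i=1: 4 = 4 (b=4); 4→5: 5 = 5; 5−1 = 4
i=2: 4 = 4 (b=5); 5→6: 4 = 4; 4−1 = 3
i=3: 3 = 3 (b=6); 6→7: 3 = 3; 3−1 = 2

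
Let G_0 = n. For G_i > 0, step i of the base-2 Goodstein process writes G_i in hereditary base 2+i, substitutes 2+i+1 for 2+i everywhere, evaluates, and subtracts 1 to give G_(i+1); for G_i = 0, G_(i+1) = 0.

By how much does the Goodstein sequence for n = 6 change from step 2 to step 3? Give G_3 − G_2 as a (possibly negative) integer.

2868

[0] 6 ≡ 2^2 + 2 (base 2). Lift 3: 30. −1: 29.
[1] 29 ≡ 3^3 + 2 (base 3). Lift 4: 258. −1: 257.
[2] 257 ≡ 4^4 + 1 (base 4). Lift 5: 3126. −1: 3125.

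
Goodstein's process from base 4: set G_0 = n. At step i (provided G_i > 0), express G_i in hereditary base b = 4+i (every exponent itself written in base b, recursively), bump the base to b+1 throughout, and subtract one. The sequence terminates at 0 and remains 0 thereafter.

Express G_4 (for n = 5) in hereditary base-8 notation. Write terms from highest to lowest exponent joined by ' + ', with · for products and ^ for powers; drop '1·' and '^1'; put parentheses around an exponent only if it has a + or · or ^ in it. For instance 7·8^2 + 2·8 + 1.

3

(0) 5|_4 = 4 + 1 ↦ 5 + 1|_5 = 6 ⇒ 5
(1) 5|_5 = 5 ↦ 6|_6 = 6 ⇒ 5
(2) 5|_6 = 5 ↦ 5|_7 = 5 ⇒ 4
(3) 4|_7 = 4 ↦ 4|_8 = 4 ⇒ 3
(4) 3|_8 = 3 ↦ 3|_9 = 3 ⇒ 2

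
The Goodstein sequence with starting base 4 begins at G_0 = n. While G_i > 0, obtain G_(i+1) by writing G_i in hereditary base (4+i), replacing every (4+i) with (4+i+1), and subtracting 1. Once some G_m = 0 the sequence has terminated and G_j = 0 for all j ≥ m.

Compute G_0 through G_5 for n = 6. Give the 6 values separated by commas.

(0) 6|_4 = 4 + 2 ↦ 5 + 2|_5 = 7 ⇒ 6
(1) 6|_5 = 5 + 1 ↦ 6 + 1|_6 = 7 ⇒ 6
(2) 6|_6 = 6 ↦ 7|_7 = 7 ⇒ 6
(3) 6|_7 = 6 ↦ 6|_8 = 6 ⇒ 5
(4) 5|_8 = 5 ↦ 5|_9 = 5 ⇒ 4

6, 6, 6, 6, 5, 4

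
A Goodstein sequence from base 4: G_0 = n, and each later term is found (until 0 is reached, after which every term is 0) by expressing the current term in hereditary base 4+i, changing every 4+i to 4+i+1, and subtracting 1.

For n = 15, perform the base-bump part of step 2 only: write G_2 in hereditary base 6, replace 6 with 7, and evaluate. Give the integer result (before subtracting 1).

22

(0) 15|_4 = 3·4 + 3 ↦ 3·5 + 3|_5 = 18 ⇒ 17
(1) 17|_5 = 3·5 + 2 ↦ 3·6 + 2|_6 = 20 ⇒ 19
(2) 19|_6 = 3·6 + 1 ↦ 3·7 + 1|_7 = 22 ⇒ 21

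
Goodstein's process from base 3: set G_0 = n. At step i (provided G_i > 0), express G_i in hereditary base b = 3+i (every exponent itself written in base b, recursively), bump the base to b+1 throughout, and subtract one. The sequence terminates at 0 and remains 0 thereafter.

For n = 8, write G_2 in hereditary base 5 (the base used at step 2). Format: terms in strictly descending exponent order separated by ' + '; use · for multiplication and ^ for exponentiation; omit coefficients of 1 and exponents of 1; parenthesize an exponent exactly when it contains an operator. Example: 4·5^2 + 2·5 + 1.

i=0: 8 = 2·3 + 2 (b=3); 3→4: 2·4 + 2 = 10; 10−1 = 9
i=1: 9 = 2·4 + 1 (b=4); 4→5: 2·5 + 1 = 11; 11−1 = 10
i=2: 10 = 2·5 (b=5); 5→6: 2·6 = 12; 12−1 = 11

2·5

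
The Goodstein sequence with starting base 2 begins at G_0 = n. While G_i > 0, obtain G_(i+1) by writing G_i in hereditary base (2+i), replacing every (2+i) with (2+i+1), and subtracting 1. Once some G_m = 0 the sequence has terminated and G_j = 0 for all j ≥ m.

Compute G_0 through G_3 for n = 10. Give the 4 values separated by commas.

10, 83, 1025, 15625

base 2: 10 = 2^(2 + 1) + 2; at 3: 3^(3 + 1) + 3 = 84; next = 83
base 3: 83 = 3^(3 + 1) + 2; at 4: 4^(4 + 1) + 2 = 1026; next = 1025
base 4: 1025 = 4^(4 + 1) + 1; at 5: 5^(5 + 1) + 1 = 15626; next = 15625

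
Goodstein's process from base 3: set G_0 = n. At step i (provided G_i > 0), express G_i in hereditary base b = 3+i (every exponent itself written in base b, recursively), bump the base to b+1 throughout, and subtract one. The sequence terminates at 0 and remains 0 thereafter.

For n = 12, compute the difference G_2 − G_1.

(0) 12|_3 = 3^2 + 3 ↦ 4^2 + 4|_4 = 20 ⇒ 19
(1) 19|_4 = 4^2 + 3 ↦ 5^2 + 3|_5 = 28 ⇒ 27

8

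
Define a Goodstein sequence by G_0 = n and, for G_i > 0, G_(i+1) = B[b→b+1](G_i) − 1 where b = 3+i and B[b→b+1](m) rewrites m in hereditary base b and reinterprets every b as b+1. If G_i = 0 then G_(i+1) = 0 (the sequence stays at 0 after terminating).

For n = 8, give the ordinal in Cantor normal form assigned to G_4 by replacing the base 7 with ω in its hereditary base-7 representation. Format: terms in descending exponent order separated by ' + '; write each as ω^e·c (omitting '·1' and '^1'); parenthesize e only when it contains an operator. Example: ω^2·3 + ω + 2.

ω + 4

G_0 = 8. HB_3(8) = 2·3 + 2. Bump = 10. G_1 = 9.
G_1 = 9. HB_4(9) = 2·4 + 1. Bump = 11. G_2 = 10.
G_2 = 10. HB_5(10) = 2·5. Bump = 12. G_3 = 11.
G_3 = 11. HB_6(11) = 6 + 5. Bump = 12. G_4 = 11.
G_4 = 11. HB_7(11) = 7 + 4. Bump = 12. G_5 = 11.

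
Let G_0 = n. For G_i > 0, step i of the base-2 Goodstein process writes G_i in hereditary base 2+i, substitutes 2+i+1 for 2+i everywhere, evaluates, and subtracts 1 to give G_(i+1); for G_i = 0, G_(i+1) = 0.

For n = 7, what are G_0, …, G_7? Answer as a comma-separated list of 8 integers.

7, 30, 259, 3127, 46657, 823543, 16777215, 37665879

i=0: 7 = 2^2 + 2 + 1 (b=2); 2→3: 3^3 + 3 + 1 = 31; 31−1 = 30
i=1: 30 = 3^3 + 3 (b=3); 3→4: 4^4 + 4 = 260; 260−1 = 259
i=2: 259 = 4^4 + 3 (b=4); 4→5: 5^5 + 3 = 3128; 3128−1 = 3127
i=3: 3127 = 5^5 + 2 (b=5); 5→6: 6^6 + 2 = 46658; 46658−1 = 46657
i=4: 46657 = 6^6 + 1 (b=6); 6→7: 7^7 + 1 = 823544; 823544−1 = 823543
i=5: 823543 = 7^7 (b=7); 7→8: 8^8 = 16777216; 16777216−1 = 16777215
i=6: 16777215 = 7·8^7 + 7·8^6 + 7·8^5 + 7·8^4 + 7·8^3 + 7·8^2 + 7·8 + 7 (b=8); 8→9: 7·9^7 + 7·9^6 + 7·9^5 + 7·9^4 + 7·9^3 + 7·9^2 + 7·9 + 7 = 37665880; 37665880−1 = 37665879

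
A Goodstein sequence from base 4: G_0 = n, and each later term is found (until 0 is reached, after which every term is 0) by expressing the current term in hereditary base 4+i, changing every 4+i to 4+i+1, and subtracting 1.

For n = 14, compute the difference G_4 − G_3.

1

i=0: 14 = 3·4 + 2 (b=4); 4→5: 3·5 + 2 = 17; 17−1 = 16
i=1: 16 = 3·5 + 1 (b=5); 5→6: 3·6 + 1 = 19; 19−1 = 18
i=2: 18 = 3·6 (b=6); 6→7: 3·7 = 21; 21−1 = 20
i=3: 20 = 2·7 + 6 (b=7); 7→8: 2·8 + 6 = 22; 22−1 = 21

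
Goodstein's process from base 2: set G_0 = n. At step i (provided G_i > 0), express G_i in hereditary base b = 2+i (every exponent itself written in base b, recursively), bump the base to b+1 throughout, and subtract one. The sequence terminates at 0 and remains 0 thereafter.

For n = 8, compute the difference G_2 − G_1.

G_0 = 8. HB_2(8) = 2^(2 + 1). Bump = 81. G_1 = 80.
G_1 = 80. HB_3(80) = 2·3^3 + 2·3^2 + 2·3 + 2. Bump = 554. G_2 = 553.

473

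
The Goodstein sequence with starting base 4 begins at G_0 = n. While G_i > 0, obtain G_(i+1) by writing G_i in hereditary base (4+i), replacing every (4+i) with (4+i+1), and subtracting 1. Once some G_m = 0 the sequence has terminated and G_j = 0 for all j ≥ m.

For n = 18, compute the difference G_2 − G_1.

10

18 —HB4→ 4^2 + 2 —bump→ 5^2 + 2 = 27 —(−1)→ 26
26 —HB5→ 5^2 + 1 —bump→ 6^2 + 1 = 37 —(−1)→ 36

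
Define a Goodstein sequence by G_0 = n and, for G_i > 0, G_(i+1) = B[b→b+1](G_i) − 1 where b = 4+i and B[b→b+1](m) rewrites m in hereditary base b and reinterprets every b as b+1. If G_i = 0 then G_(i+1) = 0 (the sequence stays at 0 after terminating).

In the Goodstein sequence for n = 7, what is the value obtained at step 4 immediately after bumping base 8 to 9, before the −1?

7

7 —HB4→ 4 + 3 —bump→ 5 + 3 = 8 —(−1)→ 7
7 —HB5→ 5 + 2 —bump→ 6 + 2 = 8 —(−1)→ 7
7 —HB6→ 6 + 1 —bump→ 7 + 1 = 8 —(−1)→ 7
7 —HB7→ 7 —bump→ 8 = 8 —(−1)→ 7
7 —HB8→ 7 —bump→ 7 = 7 —(−1)→ 6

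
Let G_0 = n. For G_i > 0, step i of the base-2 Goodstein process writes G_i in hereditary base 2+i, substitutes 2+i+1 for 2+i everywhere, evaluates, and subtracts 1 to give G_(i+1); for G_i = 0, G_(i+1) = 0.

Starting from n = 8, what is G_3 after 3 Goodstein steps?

8 —HB2→ 2^(2 + 1) —bump→ 3^(3 + 1) = 81 —(−1)→ 80
80 —HB3→ 2·3^3 + 2·3^2 + 2·3 + 2 —bump→ 2·4^4 + 2·4^2 + 2·4 + 2 = 554 —(−1)→ 553
553 —HB4→ 2·4^4 + 2·4^2 + 2·4 + 1 —bump→ 2·5^5 + 2·5^2 + 2·5 + 1 = 6311 —(−1)→ 6310
6310 —HB5→ 2·5^5 + 2·5^2 + 2·5 —bump→ 2·6^6 + 2·6^2 + 2·6 = 93396 —(−1)→ 93395

6310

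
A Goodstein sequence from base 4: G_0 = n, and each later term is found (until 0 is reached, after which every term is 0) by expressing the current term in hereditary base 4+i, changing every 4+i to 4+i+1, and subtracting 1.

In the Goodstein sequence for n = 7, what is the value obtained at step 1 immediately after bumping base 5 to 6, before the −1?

8

step 0: 7 = 4 + 3; sub 5 for 4: 5 + 3; = 8; G_1 = 8−1 = 7
step 1: 7 = 5 + 2; sub 6 for 5: 6 + 2; = 8; G_2 = 8−1 = 7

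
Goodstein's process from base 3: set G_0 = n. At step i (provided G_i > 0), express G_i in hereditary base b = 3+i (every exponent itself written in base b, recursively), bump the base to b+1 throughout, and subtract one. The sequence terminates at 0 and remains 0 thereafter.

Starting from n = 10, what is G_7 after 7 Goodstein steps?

G_0 = 10. HB_3(10) = 3^2 + 1. Bump = 17. G_1 = 16.
G_1 = 16. HB_4(16) = 4^2. Bump = 25. G_2 = 24.
G_2 = 24. HB_5(24) = 4·5 + 4. Bump = 28. G_3 = 27.
G_3 = 27. HB_6(27) = 4·6 + 3. Bump = 31. G_4 = 30.
G_4 = 30. HB_7(30) = 4·7 + 2. Bump = 34. G_5 = 33.
G_5 = 33. HB_8(33) = 4·8 + 1. Bump = 37. G_6 = 36.
G_6 = 36. HB_9(36) = 4·9. Bump = 40. G_7 = 39.

39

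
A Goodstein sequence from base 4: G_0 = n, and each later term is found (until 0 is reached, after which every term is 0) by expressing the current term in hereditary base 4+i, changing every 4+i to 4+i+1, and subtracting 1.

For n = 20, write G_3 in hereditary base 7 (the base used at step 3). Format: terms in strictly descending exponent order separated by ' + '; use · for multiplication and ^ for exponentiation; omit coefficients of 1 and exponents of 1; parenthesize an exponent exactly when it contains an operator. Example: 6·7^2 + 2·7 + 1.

7^2 + 2

20 —HB4→ 4^2 + 4 —bump→ 5^2 + 5 = 30 —(−1)→ 29
29 —HB5→ 5^2 + 4 —bump→ 6^2 + 4 = 40 —(−1)→ 39
39 —HB6→ 6^2 + 3 —bump→ 7^2 + 3 = 52 —(−1)→ 51
51 —HB7→ 7^2 + 2 —bump→ 8^2 + 2 = 66 —(−1)→ 65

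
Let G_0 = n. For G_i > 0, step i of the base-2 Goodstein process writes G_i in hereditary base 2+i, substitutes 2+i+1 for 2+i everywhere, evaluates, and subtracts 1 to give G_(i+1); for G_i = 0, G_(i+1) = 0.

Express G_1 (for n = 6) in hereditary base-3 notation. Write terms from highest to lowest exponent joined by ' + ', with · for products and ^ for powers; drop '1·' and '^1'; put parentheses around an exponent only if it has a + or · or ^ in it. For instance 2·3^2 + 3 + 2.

3^3 + 2

G_0 = 6. HB_2(6) = 2^2 + 2. Bump = 30. G_1 = 29.
G_1 = 29. HB_3(29) = 3^3 + 2. Bump = 258. G_2 = 257.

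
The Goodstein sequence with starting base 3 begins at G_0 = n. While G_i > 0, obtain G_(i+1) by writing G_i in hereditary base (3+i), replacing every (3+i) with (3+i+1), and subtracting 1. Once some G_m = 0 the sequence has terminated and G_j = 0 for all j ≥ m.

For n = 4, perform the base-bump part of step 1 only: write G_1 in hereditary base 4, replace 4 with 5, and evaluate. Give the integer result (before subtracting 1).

G_0 = 4. HB_3(4) = 3 + 1. Bump = 5. G_1 = 4.
G_1 = 4. HB_4(4) = 4. Bump = 5. G_2 = 4.

5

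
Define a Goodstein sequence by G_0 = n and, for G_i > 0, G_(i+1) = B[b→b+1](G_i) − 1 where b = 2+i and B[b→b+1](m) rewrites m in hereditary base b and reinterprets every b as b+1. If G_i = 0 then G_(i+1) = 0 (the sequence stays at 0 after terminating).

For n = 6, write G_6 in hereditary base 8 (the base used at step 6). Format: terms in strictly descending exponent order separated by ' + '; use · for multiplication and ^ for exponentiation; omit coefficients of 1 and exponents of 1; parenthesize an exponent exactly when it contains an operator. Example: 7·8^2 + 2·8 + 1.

6 —HB2→ 2^2 + 2 —bump→ 3^3 + 3 = 30 —(−1)→ 29
29 —HB3→ 3^3 + 2 —bump→ 4^4 + 2 = 258 —(−1)→ 257
257 —HB4→ 4^4 + 1 —bump→ 5^5 + 1 = 3126 —(−1)→ 3125
3125 —HB5→ 5^5 —bump→ 6^6 = 46656 —(−1)→ 46655
46655 —HB6→ 5·6^5 + 5·6^4 + 5·6^3 + 5·6^2 + 5·6 + 5 —bump→ 5·7^5 + 5·7^4 + 5·7^3 + 5·7^2 + 5·7 + 5 = 98040 —(−1)→ 98039
98039 —HB7→ 5·7^5 + 5·7^4 + 5·7^3 + 5·7^2 + 5·7 + 4 —bump→ 5·8^5 + 5·8^4 + 5·8^3 + 5·8^2 + 5·8 + 4 = 187244 —(−1)→ 187243

5·8^5 + 5·8^4 + 5·8^3 + 5·8^2 + 5·8 + 3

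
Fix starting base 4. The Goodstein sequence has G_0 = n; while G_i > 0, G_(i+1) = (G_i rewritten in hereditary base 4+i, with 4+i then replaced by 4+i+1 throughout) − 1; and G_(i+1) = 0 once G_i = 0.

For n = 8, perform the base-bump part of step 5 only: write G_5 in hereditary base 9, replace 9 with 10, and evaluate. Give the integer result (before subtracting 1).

(0) 8|_4 = 2·4 ↦ 2·5|_5 = 10 ⇒ 9
(1) 9|_5 = 5 + 4 ↦ 6 + 4|_6 = 10 ⇒ 9
(2) 9|_6 = 6 + 3 ↦ 7 + 3|_7 = 10 ⇒ 9
(3) 9|_7 = 7 + 2 ↦ 8 + 2|_8 = 10 ⇒ 9
(4) 9|_8 = 8 + 1 ↦ 9 + 1|_9 = 10 ⇒ 9
(5) 9|_9 = 9 ↦ 10|_10 = 10 ⇒ 9

10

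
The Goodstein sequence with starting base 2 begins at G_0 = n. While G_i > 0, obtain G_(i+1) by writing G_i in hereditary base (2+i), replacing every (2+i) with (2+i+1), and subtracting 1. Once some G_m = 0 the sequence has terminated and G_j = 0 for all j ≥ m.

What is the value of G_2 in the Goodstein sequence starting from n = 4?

41

step 0: 4 = 2^2; sub 3 for 2: 3^3; = 27; G_1 = 27−1 = 26
step 1: 26 = 2·3^2 + 2·3 + 2; sub 4 for 3: 2·4^2 + 2·4 + 2; = 42; G_2 = 42−1 = 41
step 2: 41 = 2·4^2 + 2·4 + 1; sub 5 for 4: 2·5^2 + 2·5 + 1; = 61; G_3 = 61−1 = 60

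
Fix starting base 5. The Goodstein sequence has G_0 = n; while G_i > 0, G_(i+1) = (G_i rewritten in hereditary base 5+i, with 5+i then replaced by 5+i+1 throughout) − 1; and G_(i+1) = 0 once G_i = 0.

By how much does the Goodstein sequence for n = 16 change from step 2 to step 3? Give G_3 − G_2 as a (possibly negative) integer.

1

G_0 = 16. HB_5(16) = 3·5 + 1. Bump = 19. G_1 = 18.
G_1 = 18. HB_6(18) = 3·6. Bump = 21. G_2 = 20.
G_2 = 20. HB_7(20) = 2·7 + 6. Bump = 22. G_3 = 21.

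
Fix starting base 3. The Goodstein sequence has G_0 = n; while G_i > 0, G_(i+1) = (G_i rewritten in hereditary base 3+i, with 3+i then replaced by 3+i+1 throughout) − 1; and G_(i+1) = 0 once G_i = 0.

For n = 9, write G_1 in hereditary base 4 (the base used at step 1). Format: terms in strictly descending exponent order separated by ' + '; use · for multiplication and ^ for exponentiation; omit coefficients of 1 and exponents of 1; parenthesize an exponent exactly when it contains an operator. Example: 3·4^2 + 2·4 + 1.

G_0=9  [base 3] 3^2  →[3↦4]→  4^2 = 16  −1 ⇒ G_1=15
G_1=15  [base 4] 3·4 + 3  →[4↦5]→  3·5 + 3 = 18  −1 ⇒ G_2=17

3·4 + 3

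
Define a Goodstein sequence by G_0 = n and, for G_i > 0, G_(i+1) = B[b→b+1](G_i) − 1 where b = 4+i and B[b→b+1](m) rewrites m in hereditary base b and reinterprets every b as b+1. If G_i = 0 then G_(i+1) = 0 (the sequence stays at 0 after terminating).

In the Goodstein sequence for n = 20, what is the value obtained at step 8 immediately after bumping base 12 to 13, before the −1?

G_0=20  [base 4] 4^2 + 4  →[4↦5]→  5^2 + 5 = 30  −1 ⇒ G_1=29
G_1=29  [base 5] 5^2 + 4  →[5↦6]→  6^2 + 4 = 40  −1 ⇒ G_2=39
G_2=39  [base 6] 6^2 + 3  →[6↦7]→  7^2 + 3 = 52  −1 ⇒ G_3=51
G_3=51  [base 7] 7^2 + 2  →[7↦8]→  8^2 + 2 = 66  −1 ⇒ G_4=65
G_4=65  [base 8] 8^2 + 1  →[8↦9]→  9^2 + 1 = 82  −1 ⇒ G_5=81
G_5=81  [base 9] 9^2  →[9↦10]→  10^2 = 100  −1 ⇒ G_6=99
G_6=99  [base 10] 9·10 + 9  →[10↦11]→  9·11 + 9 = 108  −1 ⇒ G_7=107
G_7=107  [base 11] 9·11 + 8  →[11↦12]→  9·12 + 8 = 116  −1 ⇒ G_8=115
G_8=115  [base 12] 9·12 + 7  →[12↦13]→  9·13 + 7 = 124  −1 ⇒ G_9=123

124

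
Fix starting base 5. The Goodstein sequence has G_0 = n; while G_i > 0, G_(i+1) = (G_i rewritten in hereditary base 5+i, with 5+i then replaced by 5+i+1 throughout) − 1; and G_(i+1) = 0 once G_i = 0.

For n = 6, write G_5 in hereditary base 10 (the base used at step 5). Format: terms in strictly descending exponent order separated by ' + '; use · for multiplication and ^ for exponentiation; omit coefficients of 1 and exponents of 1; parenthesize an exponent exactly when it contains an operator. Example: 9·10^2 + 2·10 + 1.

3

step 0: 6 = 5 + 1; sub 6 for 5: 6 + 1; = 7; G_1 = 7−1 = 6
step 1: 6 = 6; sub 7 for 6: 7; = 7; G_2 = 7−1 = 6
step 2: 6 = 6; sub 8 for 7: 6; = 6; G_3 = 6−1 = 5
step 3: 5 = 5; sub 9 for 8: 5; = 5; G_4 = 5−1 = 4
step 4: 4 = 4; sub 10 for 9: 4; = 4; G_5 = 4−1 = 3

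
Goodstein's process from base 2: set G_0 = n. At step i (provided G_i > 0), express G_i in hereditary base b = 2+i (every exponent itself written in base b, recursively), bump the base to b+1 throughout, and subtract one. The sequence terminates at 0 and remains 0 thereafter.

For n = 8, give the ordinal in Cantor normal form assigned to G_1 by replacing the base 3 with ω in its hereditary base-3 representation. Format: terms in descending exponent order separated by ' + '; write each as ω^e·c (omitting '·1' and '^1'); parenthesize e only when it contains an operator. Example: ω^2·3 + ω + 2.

ω^ω·2 + ω^2·2 + ω·2 + 2

base 2: 8 = 2^(2 + 1); at 3: 3^(3 + 1) = 81; next = 80
base 3: 80 = 2·3^3 + 2·3^2 + 2·3 + 2; at 4: 2·4^4 + 2·4^2 + 2·4 + 2 = 554; next = 553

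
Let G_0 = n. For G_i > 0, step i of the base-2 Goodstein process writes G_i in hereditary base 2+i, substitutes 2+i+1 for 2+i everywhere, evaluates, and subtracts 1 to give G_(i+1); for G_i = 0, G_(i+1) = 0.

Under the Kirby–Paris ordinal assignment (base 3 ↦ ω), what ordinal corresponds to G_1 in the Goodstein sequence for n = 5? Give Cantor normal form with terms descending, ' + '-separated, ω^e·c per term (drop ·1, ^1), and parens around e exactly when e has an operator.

ω^ω

[0] 5 ≡ 2^2 + 1 (base 2). Lift 3: 28. −1: 27.
[1] 27 ≡ 3^3 (base 3). Lift 4: 256. −1: 255.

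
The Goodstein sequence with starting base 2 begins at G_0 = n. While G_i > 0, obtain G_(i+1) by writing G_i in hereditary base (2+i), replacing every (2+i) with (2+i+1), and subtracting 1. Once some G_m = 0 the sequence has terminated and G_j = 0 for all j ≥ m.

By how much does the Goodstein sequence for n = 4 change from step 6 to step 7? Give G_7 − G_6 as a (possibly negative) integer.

i=0: 4 = 2^2 (b=2); 2→3: 3^3 = 27; 27−1 = 26
i=1: 26 = 2·3^2 + 2·3 + 2 (b=3); 3→4: 2·4^2 + 2·4 + 2 = 42; 42−1 = 41
i=2: 41 = 2·4^2 + 2·4 + 1 (b=4); 4→5: 2·5^2 + 2·5 + 1 = 61; 61−1 = 60
i=3: 60 = 2·5^2 + 2·5 (b=5); 5→6: 2·6^2 + 2·6 = 84; 84−1 = 83
i=4: 83 = 2·6^2 + 6 + 5 (b=6); 6→7: 2·7^2 + 7 + 5 = 110; 110−1 = 109
i=5: 109 = 2·7^2 + 7 + 4 (b=7); 7→8: 2·8^2 + 8 + 4 = 140; 140−1 = 139
i=6: 139 = 2·8^2 + 8 + 3 (b=8); 8→9: 2·9^2 + 9 + 3 = 174; 174−1 = 173

34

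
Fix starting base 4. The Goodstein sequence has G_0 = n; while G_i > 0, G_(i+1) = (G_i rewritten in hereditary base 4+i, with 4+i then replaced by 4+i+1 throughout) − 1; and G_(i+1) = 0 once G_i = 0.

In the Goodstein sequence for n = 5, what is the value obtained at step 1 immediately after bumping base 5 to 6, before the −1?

G_0=5  [base 4] 4 + 1  →[4↦5]→  5 + 1 = 6  −1 ⇒ G_1=5
G_1=5  [base 5] 5  →[5↦6]→  6 = 6  −1 ⇒ G_2=5

6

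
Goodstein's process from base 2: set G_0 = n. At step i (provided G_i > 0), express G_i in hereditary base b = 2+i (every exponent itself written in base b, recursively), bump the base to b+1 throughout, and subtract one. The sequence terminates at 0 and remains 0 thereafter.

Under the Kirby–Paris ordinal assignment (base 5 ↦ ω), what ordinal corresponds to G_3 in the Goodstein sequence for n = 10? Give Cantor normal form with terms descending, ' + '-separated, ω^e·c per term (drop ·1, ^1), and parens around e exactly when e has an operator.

ω^(ω + 1)

10 —HB2→ 2^(2 + 1) + 2 —bump→ 3^(3 + 1) + 3 = 84 —(−1)→ 83
83 —HB3→ 3^(3 + 1) + 2 —bump→ 4^(4 + 1) + 2 = 1026 —(−1)→ 1025
1025 —HB4→ 4^(4 + 1) + 1 —bump→ 5^(5 + 1) + 1 = 15626 —(−1)→ 15625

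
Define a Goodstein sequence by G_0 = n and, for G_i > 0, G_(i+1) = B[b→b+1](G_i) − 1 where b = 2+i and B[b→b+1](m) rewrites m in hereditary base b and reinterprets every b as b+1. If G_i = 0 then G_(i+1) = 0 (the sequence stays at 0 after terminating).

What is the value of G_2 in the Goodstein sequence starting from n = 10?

i=0: 10 = 2^(2 + 1) + 2 (b=2); 2→3: 3^(3 + 1) + 3 = 84; 84−1 = 83
i=1: 83 = 3^(3 + 1) + 2 (b=3); 3→4: 4^(4 + 1) + 2 = 1026; 1026−1 = 1025
i=2: 1025 = 4^(4 + 1) + 1 (b=4); 4→5: 5^(5 + 1) + 1 = 15626; 15626−1 = 15625

1025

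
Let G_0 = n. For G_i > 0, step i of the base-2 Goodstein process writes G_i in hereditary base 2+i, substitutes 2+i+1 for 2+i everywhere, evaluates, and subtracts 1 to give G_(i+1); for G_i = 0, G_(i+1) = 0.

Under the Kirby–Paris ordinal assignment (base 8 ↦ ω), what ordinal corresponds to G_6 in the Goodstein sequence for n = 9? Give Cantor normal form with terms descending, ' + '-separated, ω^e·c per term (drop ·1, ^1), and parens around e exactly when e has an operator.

ω^ω·3 + ω^3·3 + ω^2·3 + ω·2 + 7

G_0=9  [base 2] 2^(2 + 1) + 1  →[2↦3]→  3^(3 + 1) + 1 = 82  −1 ⇒ G_1=81
G_1=81  [base 3] 3^(3 + 1)  →[3↦4]→  4^(4 + 1) = 1024  −1 ⇒ G_2=1023
G_2=1023  [base 4] 3·4^4 + 3·4^3 + 3·4^2 + 3·4 + 3  →[4↦5]→  3·5^5 + 3·5^3 + 3·5^2 + 3·5 + 3 = 9843  −1 ⇒ G_3=9842
G_3=9842  [base 5] 3·5^5 + 3·5^3 + 3·5^2 + 3·5 + 2  →[5↦6]→  3·6^6 + 3·6^3 + 3·6^2 + 3·6 + 2 = 140744  −1 ⇒ G_4=140743
G_4=140743  [base 6] 3·6^6 + 3·6^3 + 3·6^2 + 3·6 + 1  →[6↦7]→  3·7^7 + 3·7^3 + 3·7^2 + 3·7 + 1 = 2471827  −1 ⇒ G_5=2471826
G_5=2471826  [base 7] 3·7^7 + 3·7^3 + 3·7^2 + 3·7  →[7↦8]→  3·8^8 + 3·8^3 + 3·8^2 + 3·8 = 50333400  −1 ⇒ G_6=50333399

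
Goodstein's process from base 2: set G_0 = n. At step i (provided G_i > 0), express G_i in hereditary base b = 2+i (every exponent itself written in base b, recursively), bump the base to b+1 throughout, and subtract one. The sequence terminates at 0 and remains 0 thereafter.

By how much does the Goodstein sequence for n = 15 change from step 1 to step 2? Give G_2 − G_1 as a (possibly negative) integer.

1172

i=0: 15 = 2^(2 + 1) + 2^2 + 2 + 1 (b=2); 2→3: 3^(3 + 1) + 3^3 + 3 + 1 = 112; 112−1 = 111
i=1: 111 = 3^(3 + 1) + 3^3 + 3 (b=3); 3→4: 4^(4 + 1) + 4^4 + 4 = 1284; 1284−1 = 1283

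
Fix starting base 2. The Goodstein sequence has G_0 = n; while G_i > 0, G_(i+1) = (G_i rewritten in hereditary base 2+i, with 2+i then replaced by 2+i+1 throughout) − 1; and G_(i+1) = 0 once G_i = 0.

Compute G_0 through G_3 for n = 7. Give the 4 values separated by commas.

i=0: 7 = 2^2 + 2 + 1 (b=2); 2→3: 3^3 + 3 + 1 = 31; 31−1 = 30
i=1: 30 = 3^3 + 3 (b=3); 3→4: 4^4 + 4 = 260; 260−1 = 259
i=2: 259 = 4^4 + 3 (b=4); 4→5: 5^5 + 3 = 3128; 3128−1 = 3127

7, 30, 259, 3127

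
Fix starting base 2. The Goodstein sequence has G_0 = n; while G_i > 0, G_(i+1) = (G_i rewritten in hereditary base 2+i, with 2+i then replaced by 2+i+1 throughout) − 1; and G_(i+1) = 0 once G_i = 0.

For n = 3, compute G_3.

2

3 —HB2→ 2 + 1 —bump→ 3 + 1 = 4 —(−1)→ 3
3 —HB3→ 3 —bump→ 4 = 4 —(−1)→ 3
3 —HB4→ 3 —bump→ 3 = 3 —(−1)→ 2
2 —HB5→ 2 —bump→ 2 = 2 —(−1)→ 1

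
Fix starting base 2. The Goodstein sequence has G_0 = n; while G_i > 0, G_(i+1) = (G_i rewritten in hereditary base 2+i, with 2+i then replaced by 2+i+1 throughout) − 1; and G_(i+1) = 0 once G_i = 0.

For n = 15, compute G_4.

326593

i=0: 15 = 2^(2 + 1) + 2^2 + 2 + 1 (b=2); 2→3: 3^(3 + 1) + 3^3 + 3 + 1 = 112; 112−1 = 111
i=1: 111 = 3^(3 + 1) + 3^3 + 3 (b=3); 3→4: 4^(4 + 1) + 4^4 + 4 = 1284; 1284−1 = 1283
i=2: 1283 = 4^(4 + 1) + 4^4 + 3 (b=4); 4→5: 5^(5 + 1) + 5^5 + 3 = 18753; 18753−1 = 18752
i=3: 18752 = 5^(5 + 1) + 5^5 + 2 (b=5); 5→6: 6^(6 + 1) + 6^6 + 2 = 326594; 326594−1 = 326593
i=4: 326593 = 6^(6 + 1) + 6^6 + 1 (b=6); 6→7: 7^(7 + 1) + 7^7 + 1 = 6588345; 6588345−1 = 6588344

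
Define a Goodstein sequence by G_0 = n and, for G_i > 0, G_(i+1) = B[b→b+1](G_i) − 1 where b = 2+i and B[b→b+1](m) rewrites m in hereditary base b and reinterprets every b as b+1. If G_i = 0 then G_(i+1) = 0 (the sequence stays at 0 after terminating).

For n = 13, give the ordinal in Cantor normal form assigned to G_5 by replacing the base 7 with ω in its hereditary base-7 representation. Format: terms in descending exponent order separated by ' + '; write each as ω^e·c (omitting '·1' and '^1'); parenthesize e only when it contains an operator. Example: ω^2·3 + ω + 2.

ω^(ω + 1) + ω^3·3 + ω^2·3 + ω·3

i=0: 13 = 2^(2 + 1) + 2^2 + 1 (b=2); 2→3: 3^(3 + 1) + 3^3 + 1 = 109; 109−1 = 108
i=1: 108 = 3^(3 + 1) + 3^3 (b=3); 3→4: 4^(4 + 1) + 4^4 = 1280; 1280−1 = 1279
i=2: 1279 = 4^(4 + 1) + 3·4^3 + 3·4^2 + 3·4 + 3 (b=4); 4→5: 5^(5 + 1) + 3·5^3 + 3·5^2 + 3·5 + 3 = 16093; 16093−1 = 16092
i=3: 16092 = 5^(5 + 1) + 3·5^3 + 3·5^2 + 3·5 + 2 (b=5); 5→6: 6^(6 + 1) + 3·6^3 + 3·6^2 + 3·6 + 2 = 280712; 280712−1 = 280711
i=4: 280711 = 6^(6 + 1) + 3·6^3 + 3·6^2 + 3·6 + 1 (b=6); 6→7: 7^(7 + 1) + 3·7^3 + 3·7^2 + 3·7 + 1 = 5765999; 5765999−1 = 5765998
i=5: 5765998 = 7^(7 + 1) + 3·7^3 + 3·7^2 + 3·7 (b=7); 7→8: 8^(8 + 1) + 3·8^3 + 3·8^2 + 3·8 = 134219480; 134219480−1 = 134219479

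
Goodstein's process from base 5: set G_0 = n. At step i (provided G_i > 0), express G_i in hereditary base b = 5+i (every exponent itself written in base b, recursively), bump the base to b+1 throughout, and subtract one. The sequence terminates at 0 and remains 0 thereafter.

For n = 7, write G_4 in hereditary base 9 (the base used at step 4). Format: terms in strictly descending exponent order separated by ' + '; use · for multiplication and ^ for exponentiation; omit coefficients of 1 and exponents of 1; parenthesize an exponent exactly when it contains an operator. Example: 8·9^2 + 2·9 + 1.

6

(0) 7|_5 = 5 + 2 ↦ 6 + 2|_6 = 8 ⇒ 7
(1) 7|_6 = 6 + 1 ↦ 7 + 1|_7 = 8 ⇒ 7
(2) 7|_7 = 7 ↦ 8|_8 = 8 ⇒ 7
(3) 7|_8 = 7 ↦ 7|_9 = 7 ⇒ 6
(4) 6|_9 = 6 ↦ 6|_10 = 6 ⇒ 5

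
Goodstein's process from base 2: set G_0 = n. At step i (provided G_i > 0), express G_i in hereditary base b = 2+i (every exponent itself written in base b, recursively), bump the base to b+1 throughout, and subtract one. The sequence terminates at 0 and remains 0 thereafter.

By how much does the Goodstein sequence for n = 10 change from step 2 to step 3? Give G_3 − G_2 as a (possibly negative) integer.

(0) 10|_2 = 2^(2 + 1) + 2 ↦ 3^(3 + 1) + 3|_3 = 84 ⇒ 83
(1) 83|_3 = 3^(3 + 1) + 2 ↦ 4^(4 + 1) + 2|_4 = 1026 ⇒ 1025
(2) 1025|_4 = 4^(4 + 1) + 1 ↦ 5^(5 + 1) + 1|_5 = 15626 ⇒ 15625

14600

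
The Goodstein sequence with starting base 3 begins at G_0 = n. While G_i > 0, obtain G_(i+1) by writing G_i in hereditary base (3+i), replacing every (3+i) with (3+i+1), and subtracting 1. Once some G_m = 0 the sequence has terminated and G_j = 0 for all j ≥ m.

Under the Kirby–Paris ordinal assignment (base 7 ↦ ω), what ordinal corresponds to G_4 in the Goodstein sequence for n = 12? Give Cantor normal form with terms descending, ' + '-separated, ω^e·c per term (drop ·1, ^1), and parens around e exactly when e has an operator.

ω^2

G_0=12  [base 3] 3^2 + 3  →[3↦4]→  4^2 + 4 = 20  −1 ⇒ G_1=19
G_1=19  [base 4] 4^2 + 3  →[4↦5]→  5^2 + 3 = 28  −1 ⇒ G_2=27
G_2=27  [base 5] 5^2 + 2  →[5↦6]→  6^2 + 2 = 38  −1 ⇒ G_3=37
G_3=37  [base 6] 6^2 + 1  →[6↦7]→  7^2 + 1 = 50  −1 ⇒ G_4=49
G_4=49  [base 7] 7^2  →[7↦8]→  8^2 = 64  −1 ⇒ G_5=63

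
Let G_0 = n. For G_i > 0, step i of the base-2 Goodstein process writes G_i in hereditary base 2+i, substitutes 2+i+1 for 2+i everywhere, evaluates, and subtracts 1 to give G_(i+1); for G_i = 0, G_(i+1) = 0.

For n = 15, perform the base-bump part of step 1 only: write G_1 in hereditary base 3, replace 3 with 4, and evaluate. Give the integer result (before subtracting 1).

step 0: 15 = 2^(2 + 1) + 2^2 + 2 + 1; sub 3 for 2: 3^(3 + 1) + 3^3 + 3 + 1; = 112; G_1 = 112−1 = 111
step 1: 111 = 3^(3 + 1) + 3^3 + 3; sub 4 for 3: 4^(4 + 1) + 4^4 + 4; = 1284; G_2 = 1284−1 = 1283

1284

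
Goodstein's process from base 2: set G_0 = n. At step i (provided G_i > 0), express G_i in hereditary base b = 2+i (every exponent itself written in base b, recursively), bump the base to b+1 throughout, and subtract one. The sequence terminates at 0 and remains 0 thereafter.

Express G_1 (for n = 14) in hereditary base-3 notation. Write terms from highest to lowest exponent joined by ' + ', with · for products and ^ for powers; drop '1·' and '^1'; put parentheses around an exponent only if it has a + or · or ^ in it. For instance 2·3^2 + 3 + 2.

3^(3 + 1) + 3^3 + 2

14 —HB2→ 2^(2 + 1) + 2^2 + 2 —bump→ 3^(3 + 1) + 3^3 + 3 = 111 —(−1)→ 110
110 —HB3→ 3^(3 + 1) + 3^3 + 2 —bump→ 4^(4 + 1) + 4^4 + 2 = 1282 —(−1)→ 1281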